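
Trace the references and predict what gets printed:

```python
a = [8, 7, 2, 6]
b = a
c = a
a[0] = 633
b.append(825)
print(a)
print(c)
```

Key concept: multiple aliases.
Step by step:
`a = [8, 7, 2, 6]` → a = [8, 7, 2, 6]
`b = a` → b = [8, 7, 2, 6] (same object as a)
`c = a` → c = [8, 7, 2, 6] (same object as a, b)
`a[0] = 633` → a = [633, 7, 2, 6] (same object as b, c); b = [633, 7, 2, 6] (same object as a, c); c = [633, 7, 2, 6] (same object as a, b)
`b.append(825)` → a = [633, 7, 2, 6, 825] (same object as b, c); b = [633, 7, 2, 6, 825] (same object as a, c); c = [633, 7, 2, 6, 825] (same object as a, b)
`print(a)` → prints [633, 7, 2, 6, 825]
`print(c)` → prints [633, 7, 2, 6, 825]

Answer:
[633, 7, 2, 6, 825]
[633, 7, 2, 6, 825]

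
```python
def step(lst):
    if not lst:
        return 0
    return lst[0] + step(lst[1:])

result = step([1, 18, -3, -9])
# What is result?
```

1 + 18 + (-3) + (-9) + 0 = 7

Answer: 7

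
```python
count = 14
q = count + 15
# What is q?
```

Trace:
`count = 14` → count = 14
`q = count + 15` → q = 29
So q = 29

Answer: 29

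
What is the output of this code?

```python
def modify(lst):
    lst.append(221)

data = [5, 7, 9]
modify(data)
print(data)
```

Key concept: function modifies passed list.
Step by step:
`data = [5, 7, 9]` → data = [5, 7, 9]
`modify(data)` → data = [5, 7, 9, 221]
`print(data)` → prints [5, 7, 9, 221]

Answer: [5, 7, 9, 221]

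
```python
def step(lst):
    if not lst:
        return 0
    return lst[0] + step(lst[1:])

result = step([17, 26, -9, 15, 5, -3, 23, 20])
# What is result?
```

17 + 26 + (-9) + 15 + 5 + (-3) + 23 + 20 + 0 = 94

Answer: 94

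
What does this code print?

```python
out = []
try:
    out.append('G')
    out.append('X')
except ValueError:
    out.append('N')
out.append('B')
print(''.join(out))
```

Execution trace: 'G' (try body) → 'X' (try body, no exception) → 'B' (after the try/except). Output: GXB

Answer: GXB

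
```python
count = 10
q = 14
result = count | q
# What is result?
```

Trace:
`count = 10` → count = 10
`q = 14` → q = 14
`result = count | q` → result = 14
So result = 14

Answer: 14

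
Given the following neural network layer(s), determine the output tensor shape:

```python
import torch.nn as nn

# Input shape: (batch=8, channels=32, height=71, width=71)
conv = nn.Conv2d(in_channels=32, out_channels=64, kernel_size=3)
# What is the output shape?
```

Input: (8, 32, 71, 71) -> Output: (8, 64, 69, 69)

Answer: (8, 64, 69, 69)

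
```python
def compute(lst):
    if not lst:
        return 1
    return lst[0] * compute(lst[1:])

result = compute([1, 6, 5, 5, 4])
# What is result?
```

Product over [1, 6, 5, 5, 4] = 1 * 6 * 5 * 5 * 4 = 600

Answer: 600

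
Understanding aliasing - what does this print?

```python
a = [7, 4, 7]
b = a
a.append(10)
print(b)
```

Key concept: basic list aliasing.
Step by step:
`a = [7, 4, 7]` → a = [7, 4, 7]
`b = a` → b = [7, 4, 7] (same object as a)
`a.append(10)` → a = [7, 4, 7, 10] (same object as b); b = [7, 4, 7, 10] (same object as a)
`print(b)` → prints [7, 4, 7, 10]

Answer: [7, 4, 7, 10]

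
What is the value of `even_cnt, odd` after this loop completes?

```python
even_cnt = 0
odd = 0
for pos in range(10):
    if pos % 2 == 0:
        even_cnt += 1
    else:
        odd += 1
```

Count evens and odds in range(10)
`even_cnt, odd` takes the values: (0, 0) → (1, 0) → (1, 1) → (2, 1) → (2, 2) → (3, 2) → (3, 3) → (4, 3) → (4, 4) → (5, 4) → (5, 5)

Answer: 5, 5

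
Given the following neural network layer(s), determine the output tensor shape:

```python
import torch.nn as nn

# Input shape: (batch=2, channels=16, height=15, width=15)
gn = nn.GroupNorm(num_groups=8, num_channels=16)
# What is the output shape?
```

Input: (2, 16, 15, 15) -> Output: (2, 16, 15, 15)

Answer: (2, 16, 15, 15)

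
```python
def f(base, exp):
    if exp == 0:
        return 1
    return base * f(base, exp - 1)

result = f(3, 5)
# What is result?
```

f(3, 5) = 3 * 3 * 3 * 3 * 3 = 243

Answer: 243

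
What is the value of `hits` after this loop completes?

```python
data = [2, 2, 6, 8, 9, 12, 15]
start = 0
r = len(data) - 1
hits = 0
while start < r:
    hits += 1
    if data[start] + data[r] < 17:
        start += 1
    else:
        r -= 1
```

Steps to find pair summing to 17
`hits` takes the values: 0 → 1 → 2 → 3 → 4 → 5 → 6

Answer: 6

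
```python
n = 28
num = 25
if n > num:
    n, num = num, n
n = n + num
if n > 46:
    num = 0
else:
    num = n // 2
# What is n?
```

Trace:
`n = 28` → n = 28
`num = 25` → num = 25
`if n > num: ...` → n > num is True → n = 25; num = 28
`n = n + num` → n = 53
`if n > 46: ...` → n > 46 is True → num = 0
So n = 53

Answer: 53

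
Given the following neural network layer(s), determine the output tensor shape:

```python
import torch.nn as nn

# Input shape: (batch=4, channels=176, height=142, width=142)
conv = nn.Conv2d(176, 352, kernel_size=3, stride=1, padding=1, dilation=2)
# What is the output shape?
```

Input: (4, 176, 142, 142) -> Output: (4, 352, 140, 140)

Answer: (4, 352, 140, 140)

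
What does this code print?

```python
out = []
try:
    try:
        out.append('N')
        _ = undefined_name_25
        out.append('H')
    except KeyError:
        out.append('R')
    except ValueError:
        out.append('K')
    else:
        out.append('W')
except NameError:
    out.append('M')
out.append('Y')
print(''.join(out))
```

Execution trace: 'N' (try body) → 'M' (outer except NameError) → 'Y' (after the try/except). Output: NMY

Answer: NMY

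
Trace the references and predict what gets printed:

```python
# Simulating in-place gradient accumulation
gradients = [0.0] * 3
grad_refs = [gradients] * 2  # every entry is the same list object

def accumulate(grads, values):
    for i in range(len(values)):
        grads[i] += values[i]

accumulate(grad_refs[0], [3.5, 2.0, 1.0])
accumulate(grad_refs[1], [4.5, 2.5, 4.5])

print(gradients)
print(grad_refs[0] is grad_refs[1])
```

Key concept: gradient accumulation aliasing.
Step by step:
`gradients = [0.0] * 3` → gradients = [0.0, 0.0, 0.0]
`grad_refs = [gradients] * 2` → grad_refs = [[0.0, 0.0, 0.0], [0.0, 0.0, 0.0]]
`accumulate(grad_refs[0], [3.5, 2.0, 1.0])` → gradients = [3.5, 2.0, 1.0]; grad_refs = [[3.5, 2.0, 1.0], [3.5, 2.0, 1.0]]
`accumulate(grad_refs[1], [4.5, 2.5, 4.5])` → gradients = [8.0, 4.5, 5.5]; grad_refs = [[8.0, 4.5, 5.5], [8.0, 4.5, 5.5]]
`print(gradients)` → prints [8.0, 4.5, 5.5]
`print(grad_refs[0] is grad_refs[1])` → prints True

Answer:
[8.0, 4.5, 5.5]
True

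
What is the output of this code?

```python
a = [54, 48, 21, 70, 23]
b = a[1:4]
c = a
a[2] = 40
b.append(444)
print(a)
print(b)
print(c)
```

Key concept: slice vs alias.
Step by step:
`a = [54, 48, 21, 70, 23]` → a = [54, 48, 21, 70, 23]
`b = a[1:4]` → b = [48, 21, 70]
`c = a` → c = [54, 48, 21, 70, 23] (same object as a)
`a[2] = 40` → a = [54, 48, 40, 70, 23] (same object as c); c = [54, 48, 40, 70, 23] (same object as a)
`b.append(444)` → b = [48, 21, 70, 444]
`print(a)` → prints [54, 48, 40, 70, 23]
`print(b)` → prints [48, 21, 70, 444]
`print(c)` → prints [54, 48, 40, 70, 23]

Answer:
[54, 48, 40, 70, 23]
[48, 21, 70, 444]
[54, 48, 40, 70, 23]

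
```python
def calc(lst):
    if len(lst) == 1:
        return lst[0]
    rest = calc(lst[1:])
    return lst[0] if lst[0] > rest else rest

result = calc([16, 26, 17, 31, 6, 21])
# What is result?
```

Recursive max over [16, 26, 17, 31, 6, 21] = 31

Answer: 31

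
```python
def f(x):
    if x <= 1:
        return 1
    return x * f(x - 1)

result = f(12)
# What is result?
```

f(12) = 12 * 11 * 10 * 9 * 8 * 7 * 6 * 5 * 4 * 3 * 2 * 1 = 479001600

Answer: 479001600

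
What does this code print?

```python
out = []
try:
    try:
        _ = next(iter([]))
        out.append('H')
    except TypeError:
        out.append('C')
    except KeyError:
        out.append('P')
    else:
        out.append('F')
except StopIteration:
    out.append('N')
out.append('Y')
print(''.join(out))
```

Execution trace: 'N' (outer except StopIteration) → 'Y' (after the try/except). Output: NY

Answer: NY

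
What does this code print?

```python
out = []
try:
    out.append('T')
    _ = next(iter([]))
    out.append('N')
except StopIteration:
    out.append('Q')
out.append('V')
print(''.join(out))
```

Execution trace: 'T' (try body) → 'Q' (except StopIteration) → 'V' (after the try/except). Output: TQV

Answer: TQV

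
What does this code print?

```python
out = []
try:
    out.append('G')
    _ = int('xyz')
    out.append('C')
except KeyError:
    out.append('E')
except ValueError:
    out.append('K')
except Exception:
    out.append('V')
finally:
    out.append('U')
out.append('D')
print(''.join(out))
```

Execution trace: 'G' (try body) → 'K' (except ValueError) → 'U' (finally) → 'D' (after the try/except). Output: GKUD

Answer: GKUD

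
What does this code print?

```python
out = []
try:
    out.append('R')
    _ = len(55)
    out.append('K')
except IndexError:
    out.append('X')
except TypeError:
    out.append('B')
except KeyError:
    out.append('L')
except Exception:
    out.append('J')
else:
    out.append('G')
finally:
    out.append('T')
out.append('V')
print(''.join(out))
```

Execution trace: 'R' (try body) → 'B' (except TypeError) → 'T' (finally) → 'V' (after the try/except). Output: RBTV

Answer: RBTV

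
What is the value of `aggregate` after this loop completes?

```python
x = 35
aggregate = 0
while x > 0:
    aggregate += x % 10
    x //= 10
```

Sum digits of 35
`aggregate` takes the values: 0 → 5 → 8

Answer: 8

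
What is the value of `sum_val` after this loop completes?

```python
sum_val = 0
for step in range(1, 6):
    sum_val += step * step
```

Sum of squares 1² to 5² = 55
`sum_val` takes the values: 0 → 1 → 5 → 14 → 30 → 55

Answer: 55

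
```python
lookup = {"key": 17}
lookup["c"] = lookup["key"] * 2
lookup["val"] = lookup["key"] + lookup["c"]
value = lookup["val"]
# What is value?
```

Trace:
`lookup = {"key": 17}` → lookup = {'key': 17}
`lookup["c"] = lookup["key"] * 2` → lookup = {'key': 17, 'c': 34}
`lookup["val"] = lookup["key"] + lookup["c"]` → lookup = {'key': 17, 'c': 34, 'val': 51}
`value = lookup["val"]` → value = 51
So value = 51

Answer: 51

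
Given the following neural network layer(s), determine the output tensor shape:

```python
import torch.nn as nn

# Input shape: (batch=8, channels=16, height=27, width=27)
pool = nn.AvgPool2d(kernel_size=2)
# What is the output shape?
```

Input: (8, 16, 27, 27) -> Output: (8, 16, 13, 13)

Answer: (8, 16, 13, 13)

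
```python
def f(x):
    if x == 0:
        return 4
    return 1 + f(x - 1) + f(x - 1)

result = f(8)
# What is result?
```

f(x) = 1 + 2·f(x-1), f(0)=4. Closed form: (4+1)·2^8 - 1 = 1279.

Answer: 1279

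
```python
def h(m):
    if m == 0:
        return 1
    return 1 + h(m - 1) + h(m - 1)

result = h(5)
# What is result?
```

h(m) = 1 + 2·h(m-1), h(0)=1. Closed form: (1+1)·2^5 - 1 = 63.

Answer: 63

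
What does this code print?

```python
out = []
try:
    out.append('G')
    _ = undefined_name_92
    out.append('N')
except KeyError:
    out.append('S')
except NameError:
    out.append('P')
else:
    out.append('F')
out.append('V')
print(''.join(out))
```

Execution trace: 'G' (try body) → 'P' (except NameError) → 'V' (after the try/except). Output: GPV

Answer: GPV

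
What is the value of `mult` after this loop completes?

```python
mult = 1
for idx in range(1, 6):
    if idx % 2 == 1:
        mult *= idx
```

Product of odd numbers 1 to 5
`mult` takes the values: 1 → 3 → 15

Answer: 15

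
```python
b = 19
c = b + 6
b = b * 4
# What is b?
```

Trace:
`b = 19` → b = 19
`c = b + 6` → c = 25
`b = b * 4` → b = 76
So b = 76

Answer: 76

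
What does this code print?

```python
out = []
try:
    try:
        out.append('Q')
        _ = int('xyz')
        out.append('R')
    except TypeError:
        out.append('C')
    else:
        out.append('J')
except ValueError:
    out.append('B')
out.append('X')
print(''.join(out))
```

Execution trace: 'Q' (try body) → 'B' (outer except ValueError) → 'X' (after the try/except). Output: QBX

Answer: QBX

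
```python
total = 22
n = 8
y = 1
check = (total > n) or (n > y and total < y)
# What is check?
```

Trace:
`total = 22` → total = 22
`n = 8` → n = 8
`y = 1` → y = 1
`check = (total > n) or (n > y and total < y)` → check = True
So check = True

Answer: True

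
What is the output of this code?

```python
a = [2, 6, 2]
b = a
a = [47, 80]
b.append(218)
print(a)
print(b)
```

Key concept: rebinding vs mutation: a is rebound to a new list, b still points at the original.
Step by step:
`a = [2, 6, 2]` → a = [2, 6, 2]
`b = a` → b = [2, 6, 2] (same object as a)
`a = [47, 80]` → a = [47, 80]
`b.append(218)` → b = [2, 6, 2, 218]
`print(a)` → prints [47, 80]
`print(b)` → prints [2, 6, 2, 218]

Answer:
[47, 80]
[2, 6, 2, 218]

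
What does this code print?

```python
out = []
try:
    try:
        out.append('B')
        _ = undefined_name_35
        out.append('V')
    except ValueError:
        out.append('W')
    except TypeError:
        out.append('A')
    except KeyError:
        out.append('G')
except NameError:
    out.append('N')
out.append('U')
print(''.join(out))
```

Execution trace: 'B' (try body) → 'N' (outer except NameError) → 'U' (after the try/except). Output: BNU

Answer: BNU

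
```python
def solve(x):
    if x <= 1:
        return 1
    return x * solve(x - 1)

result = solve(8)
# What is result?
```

solve(8) = 8 * 7 * 6 * 5 * 4 * 3 * 2 * 1 = 40320

Answer: 40320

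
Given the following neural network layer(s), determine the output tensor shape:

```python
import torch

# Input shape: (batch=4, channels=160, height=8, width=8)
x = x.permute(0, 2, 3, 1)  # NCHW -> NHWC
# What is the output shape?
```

Input: (4, 160, 8, 8) -> Output: (4, 8, 8, 160)

Answer: (4, 8, 8, 160)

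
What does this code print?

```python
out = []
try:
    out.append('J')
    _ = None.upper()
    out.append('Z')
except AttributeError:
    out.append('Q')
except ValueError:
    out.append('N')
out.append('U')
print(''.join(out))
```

Execution trace: 'J' (try body) → 'Q' (except AttributeError) → 'U' (after the try/except). Output: JQU

Answer: JQU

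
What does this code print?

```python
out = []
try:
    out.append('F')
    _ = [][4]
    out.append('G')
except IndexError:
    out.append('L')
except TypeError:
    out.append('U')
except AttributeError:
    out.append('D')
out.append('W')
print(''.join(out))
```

Execution trace: 'F' (try body) → 'L' (except IndexError) → 'W' (after the try/except). Output: FLW

Answer: FLW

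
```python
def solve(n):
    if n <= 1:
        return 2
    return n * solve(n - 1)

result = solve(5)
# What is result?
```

solve(5) = 5 * 4 * 3 * 2 * 2 = 240

Answer: 240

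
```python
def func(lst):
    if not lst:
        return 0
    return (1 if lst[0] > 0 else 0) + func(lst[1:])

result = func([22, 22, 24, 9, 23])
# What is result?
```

Count of positive elements in [22, 22, 24, 9, 23] = 5

Answer: 5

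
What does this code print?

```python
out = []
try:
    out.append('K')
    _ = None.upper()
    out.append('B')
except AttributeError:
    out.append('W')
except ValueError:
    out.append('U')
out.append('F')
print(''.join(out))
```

Execution trace: 'K' (try body) → 'W' (except AttributeError) → 'F' (after the try/except). Output: KWF

Answer: KWF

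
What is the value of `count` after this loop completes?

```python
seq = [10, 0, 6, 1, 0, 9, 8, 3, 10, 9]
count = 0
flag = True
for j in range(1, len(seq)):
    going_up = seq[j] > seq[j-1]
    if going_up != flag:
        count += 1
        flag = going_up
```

Count direction changes in [10, 0, 6, 1, 0, 9, 8, 3, 10, 9]
`count` takes the values: 0 → 1 → 2 → 3 → 4 → 5 → 6 → 7

Answer: 7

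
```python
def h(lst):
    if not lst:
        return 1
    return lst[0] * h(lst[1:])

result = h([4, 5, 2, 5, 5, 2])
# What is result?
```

Product over [4, 5, 2, 5, 5, 2] = 4 * 5 * 2 * 5 * 5 * 2 = 2000

Answer: 2000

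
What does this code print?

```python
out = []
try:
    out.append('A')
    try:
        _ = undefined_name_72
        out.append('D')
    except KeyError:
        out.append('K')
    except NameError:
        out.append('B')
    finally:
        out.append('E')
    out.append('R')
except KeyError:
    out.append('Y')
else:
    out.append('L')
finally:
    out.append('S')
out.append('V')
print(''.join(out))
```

Execution trace: 'A' (try body) → 'B' (inner except NameError) → 'E' (inner finally) → 'R' (try body, no exception) → 'L' (else) → 'S' (finally) → 'V' (after the try/except). Output: ABERLSV

Answer: ABERLSV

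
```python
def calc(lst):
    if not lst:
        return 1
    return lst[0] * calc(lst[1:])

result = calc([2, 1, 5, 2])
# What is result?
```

Product over [2, 1, 5, 2] = 2 * 1 * 5 * 2 = 20

Answer: 20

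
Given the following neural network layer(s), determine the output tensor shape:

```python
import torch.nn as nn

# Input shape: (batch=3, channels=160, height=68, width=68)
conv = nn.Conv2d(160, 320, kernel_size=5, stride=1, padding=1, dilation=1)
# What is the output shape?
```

Input: (3, 160, 68, 68) -> Output: (3, 320, 66, 66)

Answer: (3, 320, 66, 66)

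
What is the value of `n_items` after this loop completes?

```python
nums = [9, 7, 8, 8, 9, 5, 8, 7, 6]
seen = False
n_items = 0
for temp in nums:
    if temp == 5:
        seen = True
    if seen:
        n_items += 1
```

Count elements after first 5 in [9, 7, 8, 8, 9, 5, 8, 7, 6]
`n_items` takes the values: 0 → 1 → 2 → 3 → 4

Answer: 4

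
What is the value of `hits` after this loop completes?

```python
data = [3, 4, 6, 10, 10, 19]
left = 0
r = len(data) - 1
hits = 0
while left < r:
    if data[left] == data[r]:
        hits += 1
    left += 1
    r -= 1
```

Count matching pairs from ends
`hits` takes the values: 0

Answer: 0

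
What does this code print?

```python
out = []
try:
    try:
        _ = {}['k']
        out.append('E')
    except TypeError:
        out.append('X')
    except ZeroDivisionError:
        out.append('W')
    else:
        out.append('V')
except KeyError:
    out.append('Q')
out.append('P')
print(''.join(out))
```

Execution trace: 'Q' (outer except KeyError) → 'P' (after the try/except). Output: QP

Answer: QP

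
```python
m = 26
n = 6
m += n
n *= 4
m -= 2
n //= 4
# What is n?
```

Trace:
`m = 26` → m = 26
`n = 6` → n = 6
`m += n` → m = 32
`n *= 4` → n = 24
`m -= 2` → m = 30
`n //= 4` → n = 6
So n = 6

Answer: 6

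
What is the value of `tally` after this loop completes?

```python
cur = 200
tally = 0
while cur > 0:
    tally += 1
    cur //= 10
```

Count digits by repeated division by 10
`tally` takes the values: 0 → 1 → 2 → 3

Answer: 3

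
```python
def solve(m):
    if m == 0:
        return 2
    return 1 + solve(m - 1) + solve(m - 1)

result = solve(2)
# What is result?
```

solve(m) = 1 + 2·solve(m-1), solve(0)=2. Closed form: (2+1)·2^2 - 1 = 11.

Answer: 11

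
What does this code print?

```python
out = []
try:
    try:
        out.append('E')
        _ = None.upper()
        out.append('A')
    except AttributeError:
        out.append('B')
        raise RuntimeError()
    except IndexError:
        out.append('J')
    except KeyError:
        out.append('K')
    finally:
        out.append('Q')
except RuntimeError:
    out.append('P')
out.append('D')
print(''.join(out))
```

Execution trace: 'E' (inner try body) → 'B' (inner except AttributeError) → 'Q' (inner finally) → 'P' (outer except RuntimeError) → 'D' (after the try/except). Output: EBQPD

Answer: EBQPD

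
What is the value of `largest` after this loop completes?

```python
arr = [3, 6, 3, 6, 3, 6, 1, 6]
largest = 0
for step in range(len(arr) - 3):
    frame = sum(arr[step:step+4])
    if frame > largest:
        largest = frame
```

Max sum of 4-element window in [3, 6, 3, 6, 3, 6, 1, 6]
`largest` takes the values: 0 → 18

Answer: 18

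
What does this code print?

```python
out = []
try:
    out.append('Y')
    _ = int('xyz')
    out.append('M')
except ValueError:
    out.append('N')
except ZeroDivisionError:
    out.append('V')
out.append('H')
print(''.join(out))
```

Execution trace: 'Y' (try body) → 'N' (except ValueError) → 'H' (after the try/except). Output: YNH

Answer: YNH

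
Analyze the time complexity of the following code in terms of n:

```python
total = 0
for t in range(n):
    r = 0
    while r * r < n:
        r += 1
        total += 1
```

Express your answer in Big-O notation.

Each loop level contributes: n × √n. Multiplying the contributions gives O(n√n).

Answer: O(n√n)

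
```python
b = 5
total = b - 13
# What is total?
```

Trace:
`b = 5` → b = 5
`total = b - 13` → total = -8
So total = -8

Answer: -8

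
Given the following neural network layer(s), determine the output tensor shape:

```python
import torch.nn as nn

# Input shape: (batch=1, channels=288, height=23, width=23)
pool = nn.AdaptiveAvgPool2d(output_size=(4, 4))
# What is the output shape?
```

Input: (1, 288, 23, 23) -> Output: (1, 288, 4, 4)

Answer: (1, 288, 4, 4)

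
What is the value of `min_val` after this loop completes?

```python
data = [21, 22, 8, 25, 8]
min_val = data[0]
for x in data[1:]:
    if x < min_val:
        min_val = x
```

Minimum of [21, 22, 8, 25, 8]
`min_val` takes the values: 21 → 8

Answer: 8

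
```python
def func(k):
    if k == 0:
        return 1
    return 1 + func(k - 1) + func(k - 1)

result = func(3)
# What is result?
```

func(k) = 1 + 2·func(k-1), func(0)=1. Closed form: (1+1)·2^3 - 1 = 15.

Answer: 15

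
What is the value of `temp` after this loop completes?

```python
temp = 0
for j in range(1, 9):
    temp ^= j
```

XOR of 1 to 8
`temp` takes the values: 0 → 1 → 3 → 0 → 4 → 1 → 7 → 0 → 8

Answer: 8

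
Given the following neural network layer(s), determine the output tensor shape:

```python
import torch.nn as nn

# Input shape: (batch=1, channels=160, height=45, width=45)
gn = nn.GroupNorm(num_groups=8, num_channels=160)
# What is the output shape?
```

Input: (1, 160, 45, 45) -> Output: (1, 160, 45, 45)

Answer: (1, 160, 45, 45)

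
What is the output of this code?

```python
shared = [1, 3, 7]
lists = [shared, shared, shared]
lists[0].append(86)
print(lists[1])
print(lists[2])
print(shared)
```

Key concept: list of same reference.
Step by step:
`shared = [1, 3, 7]` → shared = [1, 3, 7]
`lists = [shared, shared, shared]` → lists = [[1, 3, 7], [1, 3, 7], [1, 3, 7]]
`lists[0].append(86)` → shared = [1, 3, 7, 86]; lists = [[1, 3, 7, 86], [1, 3, 7, 86], [1, 3, 7, 86]]
`print(lists[1])` → prints [1, 3, 7, 86]
`print(lists[2])` → prints [1, 3, 7, 86]
`print(shared)` → prints [1, 3, 7, 86]

Answer:
[1, 3, 7, 86]
[1, 3, 7, 86]
[1, 3, 7, 86]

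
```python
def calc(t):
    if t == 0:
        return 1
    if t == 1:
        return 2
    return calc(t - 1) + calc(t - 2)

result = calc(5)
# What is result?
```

Build up from base cases: calc(0)=1, calc(1)=2, calc(2)=3, calc(3)=5, calc(4)=8, calc(5)=13

Answer: 13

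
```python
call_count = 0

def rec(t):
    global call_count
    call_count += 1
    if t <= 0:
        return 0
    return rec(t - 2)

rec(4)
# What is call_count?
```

Linear recursion stepping by 2: 3 calls from t=4 down to ≤0.

Answer: 3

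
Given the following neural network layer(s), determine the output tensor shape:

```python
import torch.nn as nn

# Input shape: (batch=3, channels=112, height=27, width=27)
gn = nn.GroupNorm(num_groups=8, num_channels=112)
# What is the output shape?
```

Input: (3, 112, 27, 27) -> Output: (3, 112, 27, 27)

Answer: (3, 112, 27, 27)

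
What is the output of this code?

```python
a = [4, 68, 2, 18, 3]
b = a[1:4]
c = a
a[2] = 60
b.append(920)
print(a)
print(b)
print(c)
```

Key concept: slice vs alias.
Step by step:
`a = [4, 68, 2, 18, 3]` → a = [4, 68, 2, 18, 3]
`b = a[1:4]` → b = [68, 2, 18]
`c = a` → c = [4, 68, 2, 18, 3] (same object as a)
`a[2] = 60` → a = [4, 68, 60, 18, 3] (same object as c); c = [4, 68, 60, 18, 3] (same object as a)
`b.append(920)` → b = [68, 2, 18, 920]
`print(a)` → prints [4, 68, 60, 18, 3]
`print(b)` → prints [68, 2, 18, 920]
`print(c)` → prints [4, 68, 60, 18, 3]

Answer:
[4, 68, 60, 18, 3]
[68, 2, 18, 920]
[4, 68, 60, 18, 3]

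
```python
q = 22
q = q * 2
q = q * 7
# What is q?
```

Trace:
`q = 22` → q = 22
`q = q * 2` → q = 44
`q = q * 7` → q = 308
So q = 308

Answer: 308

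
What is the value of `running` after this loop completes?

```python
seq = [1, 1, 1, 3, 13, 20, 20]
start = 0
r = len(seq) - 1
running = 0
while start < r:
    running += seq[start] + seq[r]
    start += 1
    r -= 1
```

Sum of pairs from ends
`running` takes the values: 0 → 21 → 42 → 56

Answer: 56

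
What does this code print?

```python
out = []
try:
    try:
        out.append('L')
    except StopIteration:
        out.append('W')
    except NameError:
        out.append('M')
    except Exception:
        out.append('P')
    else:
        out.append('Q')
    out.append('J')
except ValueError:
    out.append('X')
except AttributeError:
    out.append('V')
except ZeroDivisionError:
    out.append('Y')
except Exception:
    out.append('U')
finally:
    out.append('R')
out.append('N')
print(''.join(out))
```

Execution trace: 'L' (inner try body, no exception) → 'Q' (inner else) → 'J' (try body, no exception) → 'R' (finally) → 'N' (after the try/except). Output: LQJRN

Answer: LQJRN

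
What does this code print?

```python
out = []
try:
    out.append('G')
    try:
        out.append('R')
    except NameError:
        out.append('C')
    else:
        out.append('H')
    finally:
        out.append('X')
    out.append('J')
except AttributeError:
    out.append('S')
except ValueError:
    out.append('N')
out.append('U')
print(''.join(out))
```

Execution trace: 'G' (try body) → 'R' (inner try body, no exception) → 'H' (inner else) → 'X' (inner finally) → 'J' (try body, no exception) → 'U' (after the try/except). Output: GRHXJU

Answer: GRHXJU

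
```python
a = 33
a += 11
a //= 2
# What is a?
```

Trace:
`a = 33` → a = 33
`a += 11` → a = 44
`a //= 2` → a = 22
So a = 22

Answer: 22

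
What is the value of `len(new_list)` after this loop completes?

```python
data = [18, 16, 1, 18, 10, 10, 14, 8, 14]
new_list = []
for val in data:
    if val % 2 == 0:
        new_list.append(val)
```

Count even numbers in [18, 16, 1, 18, 10, 10, 14, 8, 14]
`new_list` takes the values: [] → [18] → [18, 16] → [18, 16, 18] → [18, 16, 18, 10] → [18, 16, 18, 10, 10] → [18, 16, 18, 10, 10, 14] → [18, 16, 18, 10, 10, 14, 8] → [18, 16, 18, 10, 10, 14, 8, 14]
So `len(new_list)` = 8

Answer: 8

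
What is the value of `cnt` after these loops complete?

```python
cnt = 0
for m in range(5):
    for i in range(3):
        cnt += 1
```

5 * 3 = 15
`cnt` takes the values: 0 → 1 → 2 → 3 → 4 → 5 → 6 → 7 → 8 → 9 → 10 → 11 → 12 → 13 → 14 → 15

Answer: 15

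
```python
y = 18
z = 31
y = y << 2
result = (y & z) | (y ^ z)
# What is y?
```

Trace:
`y = 18` → y = 18
`z = 31` → z = 31
`y = y << 2` → y = 72
`result = (y & z) | (y ^ z)` → result = 95
So y = 72

Answer: 72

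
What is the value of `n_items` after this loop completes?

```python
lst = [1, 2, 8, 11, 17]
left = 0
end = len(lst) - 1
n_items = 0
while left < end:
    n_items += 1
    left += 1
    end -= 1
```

Iterations until pointers meet (list length 5)
`n_items` takes the values: 0 → 1 → 2

Answer: 2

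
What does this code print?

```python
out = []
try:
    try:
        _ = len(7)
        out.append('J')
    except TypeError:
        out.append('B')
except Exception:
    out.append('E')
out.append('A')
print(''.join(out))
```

Execution trace: 'B' (inner except TypeError) → 'A' (after the try/except). Output: BA

Answer: BA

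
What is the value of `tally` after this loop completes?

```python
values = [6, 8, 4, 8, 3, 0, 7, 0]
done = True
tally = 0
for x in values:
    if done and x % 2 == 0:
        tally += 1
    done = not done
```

Count even values at even positions
`tally` takes the values: 0 → 1 → 2

Answer: 2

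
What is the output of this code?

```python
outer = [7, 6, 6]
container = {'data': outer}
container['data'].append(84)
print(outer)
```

Key concept: dict holds reference to list.
Step by step:
`outer = [7, 6, 6]` → outer = [7, 6, 6]
`container = {'data': outer}` → container = {'data': [7, 6, 6]}
`container['data'].append(84)` → outer = [7, 6, 6, 84]; container = {'data': [7, 6, 6, 84]}
`print(outer)` → prints [7, 6, 6, 84]

Answer: [7, 6, 6, 84]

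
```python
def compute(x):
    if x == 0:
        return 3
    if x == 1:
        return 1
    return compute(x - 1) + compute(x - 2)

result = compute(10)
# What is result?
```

Build up from base cases: compute(0)=3, compute(1)=1, compute(2)=4, compute(3)=5, compute(4)=9, compute(5)=14, compute(6)=23, ..., compute(10)=157

Answer: 157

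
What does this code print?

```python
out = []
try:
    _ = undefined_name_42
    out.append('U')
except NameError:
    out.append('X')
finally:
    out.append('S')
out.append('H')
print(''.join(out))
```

Execution trace: 'X' (except NameError) → 'S' (finally) → 'H' (after the try/except). Output: XSH

Answer: XSH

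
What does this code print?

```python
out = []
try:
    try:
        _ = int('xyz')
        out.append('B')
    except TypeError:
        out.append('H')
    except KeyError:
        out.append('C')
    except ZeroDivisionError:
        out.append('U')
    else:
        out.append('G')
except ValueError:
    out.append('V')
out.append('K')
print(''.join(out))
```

Execution trace: 'V' (outer except ValueError) → 'K' (after the try/except). Output: VK

Answer: VK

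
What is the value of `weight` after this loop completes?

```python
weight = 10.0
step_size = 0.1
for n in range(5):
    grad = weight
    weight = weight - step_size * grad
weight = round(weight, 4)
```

Gradient descent: w = 10.0 * (1 - 0.1)^5
`weight` takes the values: 10.0 → 9.0 → 8.1 → 7.29 → 6.561 → 5.9049

Answer: 5.9049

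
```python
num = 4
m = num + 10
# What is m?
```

Trace:
`num = 4` → num = 4
`m = num + 10` → m = 14
So m = 14

Answer: 14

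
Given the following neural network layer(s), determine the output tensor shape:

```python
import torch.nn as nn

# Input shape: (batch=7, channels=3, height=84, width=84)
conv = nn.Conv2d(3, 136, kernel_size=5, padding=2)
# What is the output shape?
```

Input: (7, 3, 84, 84) -> Output: (7, 136, 84, 84)

Answer: (7, 136, 84, 84)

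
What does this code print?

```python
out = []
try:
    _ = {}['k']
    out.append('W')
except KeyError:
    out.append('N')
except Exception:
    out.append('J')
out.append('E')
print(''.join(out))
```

Execution trace: 'N' (except KeyError) → 'E' (after the try/except). Output: NE

Answer: NE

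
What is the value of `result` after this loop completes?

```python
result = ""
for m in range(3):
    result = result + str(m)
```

Concatenate digits 0 to 2
`result` takes the values: "" → "0" → "01" → "012"

Answer: "012"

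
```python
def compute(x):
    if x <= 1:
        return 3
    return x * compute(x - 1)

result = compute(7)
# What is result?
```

compute(7) = 7 * 6 * 5 * 4 * 3 * 2 * 3 = 15120

Answer: 15120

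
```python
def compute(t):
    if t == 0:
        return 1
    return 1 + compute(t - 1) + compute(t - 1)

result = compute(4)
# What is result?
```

compute(t) = 1 + 2·compute(t-1), compute(0)=1. Closed form: (1+1)·2^4 - 1 = 31.

Answer: 31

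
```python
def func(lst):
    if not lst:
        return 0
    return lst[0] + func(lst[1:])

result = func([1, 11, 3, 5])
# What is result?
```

1 + 11 + 3 + 5 + 0 = 20

Answer: 20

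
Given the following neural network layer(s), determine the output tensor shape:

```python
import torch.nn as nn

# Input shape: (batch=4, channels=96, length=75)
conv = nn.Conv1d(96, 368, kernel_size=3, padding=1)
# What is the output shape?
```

Input: (4, 96, 75) -> Output: (4, 368, 75)

Answer: (4, 368, 75)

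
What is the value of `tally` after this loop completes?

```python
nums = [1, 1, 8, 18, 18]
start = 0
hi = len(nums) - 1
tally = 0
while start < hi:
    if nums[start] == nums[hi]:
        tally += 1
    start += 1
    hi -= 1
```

Count matching pairs from ends
`tally` takes the values: 0

Answer: 0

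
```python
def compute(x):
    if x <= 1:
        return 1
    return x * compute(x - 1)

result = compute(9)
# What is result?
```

compute(9) = 9 * 8 * 7 * 6 * 5 * 4 * 3 * 2 * 1 = 362880

Answer: 362880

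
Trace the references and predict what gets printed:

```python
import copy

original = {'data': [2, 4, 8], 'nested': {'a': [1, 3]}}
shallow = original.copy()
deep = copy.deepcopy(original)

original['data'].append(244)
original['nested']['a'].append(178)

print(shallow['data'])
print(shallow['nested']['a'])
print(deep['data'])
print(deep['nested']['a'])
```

Key concept: comparing shallow vs deep copy.
Step by step:
`original = {'data': [2, 4, 8], 'nested': {'a': [1, 3]}}` → original = {'data': [2, 4, 8], 'nested': {'a': [1, 3]}}
`shallow = original.copy()` → shallow = {'data': [2, 4, 8], 'nested': {'a': [1, 3]}}
`deep = copy.deepcopy(original)` → deep = {'data': [2, 4, 8], 'nested': {'a': [1, 3]}}
`original['data'].append(244)` → original = {'data': [2, 4, 8, 244], 'nested': {'a': [1, 3]}}; shallow = {'data': [2, 4, 8, 244], 'nested': {'a': [1, 3]}}
`original['nested']['a'].append(178)` → original = {'data': [2, 4, 8, 244], 'nested': {'a': [1, 3, 178]}}; shallow = {'data': [2, 4, 8, 244], 'nested': {'a': [1, 3, 178]}}
`print(shallow['data'])` → prints [2, 4, 8, 244]
`print(shallow['nested']['a'])` → prints [1, 3, 178]
`print(deep['data'])` → prints [2, 4, 8]
`print(deep['nested']['a'])` → prints [1, 3]

Answer:
[2, 4, 8, 244]
[1, 3, 178]
[2, 4, 8]
[1, 3]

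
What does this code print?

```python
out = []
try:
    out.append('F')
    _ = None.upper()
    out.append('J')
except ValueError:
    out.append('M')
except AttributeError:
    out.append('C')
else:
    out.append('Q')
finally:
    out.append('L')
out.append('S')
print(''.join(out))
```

Execution trace: 'F' (try body) → 'C' (except AttributeError) → 'L' (finally) → 'S' (after the try/except). Output: FCLS

Answer: FCLS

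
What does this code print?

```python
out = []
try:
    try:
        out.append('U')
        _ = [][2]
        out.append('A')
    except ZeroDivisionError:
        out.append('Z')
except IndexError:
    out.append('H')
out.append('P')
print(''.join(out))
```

Execution trace: 'U' (try body) → 'H' (outer except IndexError) → 'P' (after the try/except). Output: UHP

Answer: UHP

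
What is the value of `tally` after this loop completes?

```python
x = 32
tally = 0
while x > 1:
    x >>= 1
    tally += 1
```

Count right shifts until 1
`tally` takes the values: 0 → 1 → 2 → 3 → 4 → 5

Answer: 5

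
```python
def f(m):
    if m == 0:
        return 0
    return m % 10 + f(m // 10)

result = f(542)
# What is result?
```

Sum of digits of 542: 2 + 4 + 5 = 11

Answer: 11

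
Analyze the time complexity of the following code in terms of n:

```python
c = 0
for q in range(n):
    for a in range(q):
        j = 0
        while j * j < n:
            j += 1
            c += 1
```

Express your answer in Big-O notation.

Each loop level contributes: n × n × √n. Multiplying the contributions gives O(n^2√n).

Answer: O(n^2√n)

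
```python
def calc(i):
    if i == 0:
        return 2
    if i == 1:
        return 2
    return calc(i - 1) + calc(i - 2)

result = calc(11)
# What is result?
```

Build up from base cases: calc(0)=2, calc(1)=2, calc(2)=4, calc(3)=6, calc(4)=10, calc(5)=16, calc(6)=26, ..., calc(11)=288

Answer: 288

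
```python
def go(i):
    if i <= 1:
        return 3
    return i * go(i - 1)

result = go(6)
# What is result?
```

go(6) = 6 * 5 * 4 * 3 * 2 * 3 = 2160

Answer: 2160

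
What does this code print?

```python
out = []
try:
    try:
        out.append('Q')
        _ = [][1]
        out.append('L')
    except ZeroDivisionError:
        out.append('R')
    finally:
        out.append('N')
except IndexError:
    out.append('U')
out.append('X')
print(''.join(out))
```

Execution trace: 'Q' (try body) → 'N' (finally) → 'U' (outer except IndexError) → 'X' (after the try/except). Output: QNUX

Answer: QNUX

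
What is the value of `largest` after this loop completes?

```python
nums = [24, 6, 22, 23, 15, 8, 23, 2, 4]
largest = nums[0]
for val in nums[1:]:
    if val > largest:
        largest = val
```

Maximum of [24, 6, 22, 23, 15, 8, 23, 2, 4]
`largest` takes the values: 24

Answer: 24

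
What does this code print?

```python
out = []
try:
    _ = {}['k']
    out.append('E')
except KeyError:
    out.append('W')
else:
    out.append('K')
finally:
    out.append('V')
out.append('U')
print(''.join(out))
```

Execution trace: 'W' (except KeyError) → 'V' (finally) → 'U' (after the try/except). Output: WVU

Answer: WVU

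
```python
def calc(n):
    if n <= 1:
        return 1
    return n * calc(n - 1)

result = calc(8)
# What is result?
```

calc(8) = 8 * 7 * 6 * 5 * 4 * 3 * 2 * 1 = 40320

Answer: 40320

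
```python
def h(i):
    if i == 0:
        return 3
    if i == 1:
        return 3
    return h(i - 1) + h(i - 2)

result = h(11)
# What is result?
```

Build up from base cases: h(0)=3, h(1)=3, h(2)=6, h(3)=9, h(4)=15, h(5)=24, h(6)=39, ..., h(11)=432

Answer: 432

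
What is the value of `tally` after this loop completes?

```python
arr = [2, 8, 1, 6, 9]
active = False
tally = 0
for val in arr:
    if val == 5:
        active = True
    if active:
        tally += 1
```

Count elements after first 5 in [2, 8, 1, 6, 9]
`tally` takes the values: 0

Answer: 0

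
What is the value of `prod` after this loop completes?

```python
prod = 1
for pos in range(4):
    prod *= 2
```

2^4 = 16
`prod` takes the values: 1 → 2 → 4 → 8 → 16

Answer: 16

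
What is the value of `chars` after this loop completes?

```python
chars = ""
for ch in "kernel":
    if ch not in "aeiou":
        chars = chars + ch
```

Remove vowels from 'kernel'
`chars` takes the values: "" → "k" → "kr" → "krn" → "krnl"

Answer: "krnl"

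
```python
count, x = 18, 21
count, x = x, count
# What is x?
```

Trace:
`count, x = 18, 21` → count = 18; x = 21
`count, x = x, count` → count = 21; x = 18
So x = 18

Answer: 18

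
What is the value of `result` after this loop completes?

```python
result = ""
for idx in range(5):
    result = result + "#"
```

Repeat '#' 5 times
`result` takes the values: "" → "#" → "##" → "###" → "####" → "#####"

Answer: "#####"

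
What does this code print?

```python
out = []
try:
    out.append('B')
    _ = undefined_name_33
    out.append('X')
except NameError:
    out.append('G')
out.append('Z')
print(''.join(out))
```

Execution trace: 'B' (try body) → 'G' (except NameError) → 'Z' (after the try/except). Output: BGZ

Answer: BGZ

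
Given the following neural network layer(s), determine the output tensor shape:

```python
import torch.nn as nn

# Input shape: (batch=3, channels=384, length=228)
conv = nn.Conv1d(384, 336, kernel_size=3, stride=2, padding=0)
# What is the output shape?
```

Input: (3, 384, 228) -> Output: (3, 336, 113)

Answer: (3, 336, 113)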